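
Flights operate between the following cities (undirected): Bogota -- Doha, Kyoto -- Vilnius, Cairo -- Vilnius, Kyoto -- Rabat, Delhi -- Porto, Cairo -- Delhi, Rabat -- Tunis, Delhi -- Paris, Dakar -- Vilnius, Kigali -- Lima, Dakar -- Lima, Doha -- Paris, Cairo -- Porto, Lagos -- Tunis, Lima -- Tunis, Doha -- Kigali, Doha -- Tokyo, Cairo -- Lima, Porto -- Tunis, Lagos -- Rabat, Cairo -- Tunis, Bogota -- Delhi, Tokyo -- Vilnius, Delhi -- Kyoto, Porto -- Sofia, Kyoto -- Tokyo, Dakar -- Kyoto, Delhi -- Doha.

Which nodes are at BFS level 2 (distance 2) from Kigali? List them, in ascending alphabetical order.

Bogota, Cairo, Dakar, Delhi, Paris, Tokyo, Tunis

Level 0: Kigali
Level 1: Doha, Lima
Level 2: Bogota, Cairo, Dakar, Delhi, Paris, Tokyo, Tunis
Level 3: Kyoto, Lagos, Porto, Rabat, Vilnius
Level 4: Sofia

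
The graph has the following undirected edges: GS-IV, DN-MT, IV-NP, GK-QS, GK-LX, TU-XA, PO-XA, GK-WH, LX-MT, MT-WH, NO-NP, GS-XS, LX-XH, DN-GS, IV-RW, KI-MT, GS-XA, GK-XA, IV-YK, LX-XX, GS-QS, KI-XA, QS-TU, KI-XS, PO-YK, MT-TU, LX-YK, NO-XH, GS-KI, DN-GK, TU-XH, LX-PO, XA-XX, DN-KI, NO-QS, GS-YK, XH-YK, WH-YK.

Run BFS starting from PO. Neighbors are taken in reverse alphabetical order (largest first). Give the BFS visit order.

PO, YK, XA, LX, XH, WH, IV, GS, XX, TU, KI, GK, MT, NO, RW, NP, XS, QS, DN

Visit PO; enqueue YK, XA, LX → queue [YK, XA, LX]
Visit YK; enqueue XH, WH, IV, GS → queue [XA, LX, XH, WH, IV, GS]
Visit XA; enqueue XX, TU, KI, GK → queue [LX, XH, WH, IV, GS, XX, TU, KI, GK]
Visit LX; enqueue MT → queue [XH, WH, IV, GS, XX, TU, KI, GK, MT]
Visit XH; enqueue NO → queue [WH, IV, GS, XX, TU, KI, GK, MT, NO]
Visit WH → queue [IV, GS, XX, TU, KI, GK, MT, NO]
Visit IV; enqueue RW, NP → queue [GS, XX, TU, KI, GK, MT, NO, RW, NP]
Visit GS; enqueue XS, QS, DN → queue [XX, TU, KI, GK, MT, NO, RW, NP, XS, QS, DN]
Visit XX → queue [TU, KI, GK, MT, NO, RW, NP, XS, QS, DN]
Visit TU → queue [KI, GK, MT, NO, RW, NP, XS, QS, DN]
Visit KI → queue [GK, MT, NO, RW, NP, XS, QS, DN]
Visit GK → queue [MT, NO, RW, NP, XS, QS, DN]
Visit MT → queue [NO, RW, NP, XS, QS, DN]
Visit NO → queue [RW, NP, XS, QS, DN]
Visit RW → queue [NP, XS, QS, DN]
Visit NP → queue [XS, QS, DN]
Visit XS → queue [QS, DN]
Visit QS → queue [DN]
Visit DN → queue []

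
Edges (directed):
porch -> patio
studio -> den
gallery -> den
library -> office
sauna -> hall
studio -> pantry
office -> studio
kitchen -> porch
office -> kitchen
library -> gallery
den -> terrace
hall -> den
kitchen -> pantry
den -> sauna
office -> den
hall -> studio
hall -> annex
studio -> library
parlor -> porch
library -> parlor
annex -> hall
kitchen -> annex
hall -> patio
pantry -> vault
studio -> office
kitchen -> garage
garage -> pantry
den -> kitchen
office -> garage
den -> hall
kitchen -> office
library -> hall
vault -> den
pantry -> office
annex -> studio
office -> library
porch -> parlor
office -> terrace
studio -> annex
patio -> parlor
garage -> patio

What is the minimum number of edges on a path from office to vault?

Level 0: office
Level 1: den, garage, kitchen, library, studio, terrace
Level 2: annex, gallery, hall, pantry, parlor, patio, porch, sauna
Level 3: vault
vault first appears at level 3.

3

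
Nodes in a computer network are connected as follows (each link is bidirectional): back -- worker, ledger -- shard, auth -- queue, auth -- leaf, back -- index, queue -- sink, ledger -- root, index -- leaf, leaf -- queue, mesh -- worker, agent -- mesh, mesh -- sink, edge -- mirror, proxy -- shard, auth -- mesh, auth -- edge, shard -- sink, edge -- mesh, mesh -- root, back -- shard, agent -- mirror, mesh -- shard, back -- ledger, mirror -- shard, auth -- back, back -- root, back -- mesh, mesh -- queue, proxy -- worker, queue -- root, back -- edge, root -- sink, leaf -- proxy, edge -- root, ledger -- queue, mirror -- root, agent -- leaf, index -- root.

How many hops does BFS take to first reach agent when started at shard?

2

Level 0: shard
Level 1: back, ledger, mesh, mirror, proxy, sink
Level 2: agent, auth, edge, index, leaf, queue, root, worker
agent first appears at level 2.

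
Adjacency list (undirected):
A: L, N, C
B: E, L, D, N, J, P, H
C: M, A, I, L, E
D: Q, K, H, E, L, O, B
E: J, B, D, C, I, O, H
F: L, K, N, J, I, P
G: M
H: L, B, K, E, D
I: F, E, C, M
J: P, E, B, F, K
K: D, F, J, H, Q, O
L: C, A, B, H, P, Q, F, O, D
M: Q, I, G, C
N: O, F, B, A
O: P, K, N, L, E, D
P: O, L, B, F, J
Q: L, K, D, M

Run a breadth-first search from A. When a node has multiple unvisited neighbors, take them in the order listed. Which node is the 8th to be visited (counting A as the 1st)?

Q

Visit A; enqueue L, N, C → queue [L, N, C]
Visit L; enqueue B, H, P, Q, F, O, D → queue [N, C, B, H, P, Q, F, O, D]
Visit N → queue [C, B, H, P, Q, F, O, D]
Visit C; enqueue M, I, E → queue [B, H, P, Q, F, O, D, M, I, E]
Visit B; enqueue J → queue [H, P, Q, F, O, D, M, I, E, J]
Visit H; enqueue K → queue [P, Q, F, O, D, M, I, E, J, K]
Visit P → queue [Q, F, O, D, M, I, E, J, K]
Visit Q → queue [F, O, D, M, I, E, J, K]
Visit F → queue [O, D, M, I, E, J, K]
Visit O → queue [D, M, I, E, J, K]
Visit D → queue [M, I, E, J, K]
Visit M; enqueue G → queue [I, E, J, K, G]
Visit I → queue [E, J, K, G]
Visit E → queue [J, K, G]
Visit J → queue [K, G]
Visit K → queue [G]
Visit G → queue []

Visit order: A, L, N, C, B, H, P, Q, F, O, D, M, I, E, J, K, G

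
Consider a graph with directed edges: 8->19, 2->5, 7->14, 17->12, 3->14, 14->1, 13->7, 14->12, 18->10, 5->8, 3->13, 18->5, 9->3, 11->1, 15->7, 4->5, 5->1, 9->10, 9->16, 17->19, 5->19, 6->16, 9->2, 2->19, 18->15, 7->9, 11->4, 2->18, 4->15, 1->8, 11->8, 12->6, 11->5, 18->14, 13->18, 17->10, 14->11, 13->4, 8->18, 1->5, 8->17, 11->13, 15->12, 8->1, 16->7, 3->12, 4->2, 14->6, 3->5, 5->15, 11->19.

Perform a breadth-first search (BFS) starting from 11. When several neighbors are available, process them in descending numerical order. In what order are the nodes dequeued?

Visit 11; enqueue 19, 13, 8, 5, 4, 1 → queue [19, 13, 8, 5, 4, 1]
Visit 19 → queue [13, 8, 5, 4, 1]
Visit 13; enqueue 18, 7 → queue [8, 5, 4, 1, 18, 7]
Visit 8; enqueue 17 → queue [5, 4, 1, 18, 7, 17]
Visit 5; enqueue 15 → queue [4, 1, 18, 7, 17, 15]
Visit 4; enqueue 2 → queue [1, 18, 7, 17, 15, 2]
Visit 1 → queue [18, 7, 17, 15, 2]
Visit 18; enqueue 14, 10 → queue [7, 17, 15, 2, 14, 10]
Visit 7; enqueue 9 → queue [17, 15, 2, 14, 10, 9]
Visit 17; enqueue 12 → queue [15, 2, 14, 10, 9, 12]
Visit 15 → queue [2, 14, 10, 9, 12]
Visit 2 → queue [14, 10, 9, 12]
Visit 14; enqueue 6 → queue [10, 9, 12, 6]
Visit 10 → queue [9, 12, 6]
Visit 9; enqueue 16, 3 → queue [12, 6, 16, 3]
Visit 12 → queue [6, 16, 3]
Visit 6 → queue [16, 3]
Visit 16 → queue [3]
Visit 3 → queue []

11 19 13 8 5 4 1 18 7 17 15 2 14 10 9 12 6 16 3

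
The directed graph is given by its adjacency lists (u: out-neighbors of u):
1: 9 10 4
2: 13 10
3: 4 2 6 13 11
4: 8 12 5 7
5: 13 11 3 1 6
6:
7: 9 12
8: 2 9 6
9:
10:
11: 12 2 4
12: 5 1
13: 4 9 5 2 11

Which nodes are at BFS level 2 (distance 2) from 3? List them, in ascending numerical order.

Level 0: 3
Level 1: 2, 4, 6, 11, 13
Level 2: 5, 7, 8, 9, 10, 12
Level 3: 1

5, 7, 8, 9, 10, 12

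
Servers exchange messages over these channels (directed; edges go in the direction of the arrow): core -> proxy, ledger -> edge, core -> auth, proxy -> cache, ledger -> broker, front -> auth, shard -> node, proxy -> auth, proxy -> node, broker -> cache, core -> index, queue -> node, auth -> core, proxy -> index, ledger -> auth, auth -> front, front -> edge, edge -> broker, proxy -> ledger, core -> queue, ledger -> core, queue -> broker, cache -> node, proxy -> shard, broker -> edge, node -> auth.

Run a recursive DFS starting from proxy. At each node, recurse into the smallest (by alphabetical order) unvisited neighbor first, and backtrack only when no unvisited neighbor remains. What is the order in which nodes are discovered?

proxy auth core index queue broker cache node edge front ledger shard

Visit proxy
proxy → auth
auth → core
core → index
core → queue
queue → broker
broker → cache
cache → node
broker → edge
auth → front
proxy → ledger
proxy → shard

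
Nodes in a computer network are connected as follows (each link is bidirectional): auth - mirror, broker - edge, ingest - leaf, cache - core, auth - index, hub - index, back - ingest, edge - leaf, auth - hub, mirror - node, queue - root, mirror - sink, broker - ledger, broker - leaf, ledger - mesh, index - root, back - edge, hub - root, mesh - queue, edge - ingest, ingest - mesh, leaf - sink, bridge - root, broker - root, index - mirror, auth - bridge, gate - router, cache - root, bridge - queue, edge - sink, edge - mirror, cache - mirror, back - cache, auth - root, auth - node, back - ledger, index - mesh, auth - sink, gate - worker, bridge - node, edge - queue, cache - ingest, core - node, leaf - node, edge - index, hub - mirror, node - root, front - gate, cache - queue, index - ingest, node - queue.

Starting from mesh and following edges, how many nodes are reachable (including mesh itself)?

BFS from mesh visits: mesh, queue, ledger, ingest, index, root, node, edge, cache, bridge, broker, back, leaf, mirror, hub, auth, core, sink
Reachable nodes: 18 of 22 total.

18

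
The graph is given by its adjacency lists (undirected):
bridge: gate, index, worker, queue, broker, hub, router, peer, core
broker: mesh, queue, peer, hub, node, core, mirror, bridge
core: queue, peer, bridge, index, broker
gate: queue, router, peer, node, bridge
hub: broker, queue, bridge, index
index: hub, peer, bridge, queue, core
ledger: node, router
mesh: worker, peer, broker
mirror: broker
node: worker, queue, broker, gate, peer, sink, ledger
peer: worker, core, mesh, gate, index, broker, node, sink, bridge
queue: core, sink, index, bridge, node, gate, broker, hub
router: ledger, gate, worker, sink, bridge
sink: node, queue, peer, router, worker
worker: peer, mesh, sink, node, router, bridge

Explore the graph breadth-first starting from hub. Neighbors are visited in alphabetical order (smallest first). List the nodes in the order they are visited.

Visit hub; enqueue bridge, broker, index, queue → queue [bridge, broker, index, queue]
Visit bridge; enqueue core, gate, peer, router, worker → queue [broker, index, queue, core, gate, peer, router, worker]
Visit broker; enqueue mesh, mirror, node → queue [index, queue, core, gate, peer, router, worker, mesh, mirror, node]
Visit index → queue [queue, core, gate, peer, router, worker, mesh, mirror, node]
Visit queue; enqueue sink → queue [core, gate, peer, router, worker, mesh, mirror, node, sink]
Visit core → queue [gate, peer, router, worker, mesh, mirror, node, sink]
Visit gate → queue [peer, router, worker, mesh, mirror, node, sink]
Visit peer → queue [router, worker, mesh, mirror, node, sink]
Visit router; enqueue ledger → queue [worker, mesh, mirror, node, sink, ledger]
Visit worker → queue [mesh, mirror, node, sink, ledger]
Visit mesh → queue [mirror, node, sink, ledger]
Visit mirror → queue [node, sink, ledger]
Visit node → queue [sink, ledger]
Visit sink → queue [ledger]
Visit ledger → queue []

hub -> bridge -> broker -> index -> queue -> core -> gate -> peer -> router -> worker -> mesh -> mirror -> node -> sink -> ledger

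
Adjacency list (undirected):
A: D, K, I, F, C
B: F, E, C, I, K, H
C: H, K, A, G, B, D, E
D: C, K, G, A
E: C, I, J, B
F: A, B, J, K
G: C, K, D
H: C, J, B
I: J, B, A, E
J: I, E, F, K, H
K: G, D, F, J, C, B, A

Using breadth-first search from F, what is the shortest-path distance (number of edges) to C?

2

Level 0: F
Level 1: A, B, J, K
Level 2: C, D, E, G, H, I
C first appears at level 2.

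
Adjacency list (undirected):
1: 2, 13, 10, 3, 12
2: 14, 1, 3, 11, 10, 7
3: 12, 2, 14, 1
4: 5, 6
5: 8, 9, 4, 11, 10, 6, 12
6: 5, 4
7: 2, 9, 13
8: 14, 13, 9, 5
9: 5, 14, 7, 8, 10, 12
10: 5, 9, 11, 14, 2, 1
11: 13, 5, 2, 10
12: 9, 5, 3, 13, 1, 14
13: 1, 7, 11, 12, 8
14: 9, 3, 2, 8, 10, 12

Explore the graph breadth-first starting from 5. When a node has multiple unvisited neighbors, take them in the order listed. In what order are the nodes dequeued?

5, 8, 9, 4, 11, 10, 6, 12, 14, 13, 7, 2, 1, 3

Visit 5; enqueue 8, 9, 4, 11, 10, 6, 12 → queue [8, 9, 4, 11, 10, 6, 12]
Visit 8; enqueue 14, 13 → queue [9, 4, 11, 10, 6, 12, 14, 13]
Visit 9; enqueue 7 → queue [4, 11, 10, 6, 12, 14, 13, 7]
Visit 4 → queue [11, 10, 6, 12, 14, 13, 7]
Visit 11; enqueue 2 → queue [10, 6, 12, 14, 13, 7, 2]
Visit 10; enqueue 1 → queue [6, 12, 14, 13, 7, 2, 1]
Visit 6 → queue [12, 14, 13, 7, 2, 1]
Visit 12; enqueue 3 → queue [14, 13, 7, 2, 1, 3]
Visit 14 → queue [13, 7, 2, 1, 3]
Visit 13 → queue [7, 2, 1, 3]
Visit 7 → queue [2, 1, 3]
Visit 2 → queue [1, 3]
Visit 1 → queue [3]
Visit 3 → queue []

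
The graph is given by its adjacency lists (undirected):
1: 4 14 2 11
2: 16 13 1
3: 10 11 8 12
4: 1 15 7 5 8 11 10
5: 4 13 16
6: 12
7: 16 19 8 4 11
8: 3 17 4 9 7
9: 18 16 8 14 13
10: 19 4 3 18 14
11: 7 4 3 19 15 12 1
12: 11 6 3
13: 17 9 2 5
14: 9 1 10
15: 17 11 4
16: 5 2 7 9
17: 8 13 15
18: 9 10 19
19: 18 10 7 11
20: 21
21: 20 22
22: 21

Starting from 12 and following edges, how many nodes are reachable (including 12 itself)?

BFS from 12 visits: 12, 11, 6, 3, 7, 4, 19, 15, 1, 10, 8, 16, 5, 18, 17, 14, 2, 9, 13
Reachable nodes: 19 of 22 total.

19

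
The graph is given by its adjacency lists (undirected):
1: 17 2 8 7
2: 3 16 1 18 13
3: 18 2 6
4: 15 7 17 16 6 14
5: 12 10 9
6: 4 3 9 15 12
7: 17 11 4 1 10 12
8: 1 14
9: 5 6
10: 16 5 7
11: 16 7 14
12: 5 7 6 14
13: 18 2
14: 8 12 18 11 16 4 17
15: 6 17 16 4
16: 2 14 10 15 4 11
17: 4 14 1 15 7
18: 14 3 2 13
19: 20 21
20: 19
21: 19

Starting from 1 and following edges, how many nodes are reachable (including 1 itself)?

BFS from 1 visits: 1, 17, 2, 8, 7, 4, 14, 15, 3, 16, 18, 13, 11, 10, 12, 6, 5, 9
Reachable nodes: 18 of 21 total.

18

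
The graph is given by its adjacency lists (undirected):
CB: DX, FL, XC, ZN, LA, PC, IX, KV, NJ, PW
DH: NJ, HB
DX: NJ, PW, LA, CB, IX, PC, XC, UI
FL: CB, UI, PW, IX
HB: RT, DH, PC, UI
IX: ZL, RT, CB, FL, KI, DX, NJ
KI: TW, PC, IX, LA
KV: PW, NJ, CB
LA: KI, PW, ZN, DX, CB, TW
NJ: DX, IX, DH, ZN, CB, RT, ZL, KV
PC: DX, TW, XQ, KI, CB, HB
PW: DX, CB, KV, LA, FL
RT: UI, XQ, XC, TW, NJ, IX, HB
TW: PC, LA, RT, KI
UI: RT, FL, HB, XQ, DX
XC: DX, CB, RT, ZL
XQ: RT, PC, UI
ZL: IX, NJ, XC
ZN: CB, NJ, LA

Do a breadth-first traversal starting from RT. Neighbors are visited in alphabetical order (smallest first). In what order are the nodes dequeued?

RT -> HB -> IX -> NJ -> TW -> UI -> XC -> XQ -> DH -> PC -> CB -> DX -> FL -> KI -> ZL -> KV -> ZN -> LA -> PW

Visit RT; enqueue HB, IX, NJ, TW, UI, XC, XQ → queue [HB, IX, NJ, TW, UI, XC, XQ]
Visit HB; enqueue DH, PC → queue [IX, NJ, TW, UI, XC, XQ, DH, PC]
Visit IX; enqueue CB, DX, FL, KI, ZL → queue [NJ, TW, UI, XC, XQ, DH, PC, CB, DX, FL, KI, ZL]
Visit NJ; enqueue KV, ZN → queue [TW, UI, XC, XQ, DH, PC, CB, DX, FL, KI, ZL, KV, ZN]
Visit TW; enqueue LA → queue [UI, XC, XQ, DH, PC, CB, DX, FL, KI, ZL, KV, ZN, LA]
Visit UI → queue [XC, XQ, DH, PC, CB, DX, FL, KI, ZL, KV, ZN, LA]
Visit XC → queue [XQ, DH, PC, CB, DX, FL, KI, ZL, KV, ZN, LA]
Visit XQ → queue [DH, PC, CB, DX, FL, KI, ZL, KV, ZN, LA]
Visit DH → queue [PC, CB, DX, FL, KI, ZL, KV, ZN, LA]
Visit PC → queue [CB, DX, FL, KI, ZL, KV, ZN, LA]
Visit CB; enqueue PW → queue [DX, FL, KI, ZL, KV, ZN, LA, PW]
Visit DX → queue [FL, KI, ZL, KV, ZN, LA, PW]
Visit FL → queue [KI, ZL, KV, ZN, LA, PW]
Visit KI → queue [ZL, KV, ZN, LA, PW]
Visit ZL → queue [KV, ZN, LA, PW]
Visit KV → queue [ZN, LA, PW]
Visit ZN → queue [LA, PW]
Visit LA → queue [PW]
Visit PW → queue []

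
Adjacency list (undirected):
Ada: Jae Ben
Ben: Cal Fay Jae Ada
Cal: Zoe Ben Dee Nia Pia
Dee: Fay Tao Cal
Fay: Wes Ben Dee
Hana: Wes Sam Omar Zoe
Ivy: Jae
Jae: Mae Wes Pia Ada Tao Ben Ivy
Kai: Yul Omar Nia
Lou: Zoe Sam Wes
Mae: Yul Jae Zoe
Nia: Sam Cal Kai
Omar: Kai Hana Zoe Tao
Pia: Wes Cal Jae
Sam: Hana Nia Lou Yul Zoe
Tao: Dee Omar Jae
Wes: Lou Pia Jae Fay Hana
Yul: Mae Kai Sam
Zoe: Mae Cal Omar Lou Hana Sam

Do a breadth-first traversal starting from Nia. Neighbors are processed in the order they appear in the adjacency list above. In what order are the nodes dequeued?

Nia, Sam, Cal, Kai, Hana, Lou, Yul, Zoe, Ben, Dee, Pia, Omar, Wes, Mae, Fay, Jae, Ada, Tao, Ivy

Visit Nia; enqueue Sam, Cal, Kai → queue [Sam, Cal, Kai]
Visit Sam; enqueue Hana, Lou, Yul, Zoe → queue [Cal, Kai, Hana, Lou, Yul, Zoe]
Visit Cal; enqueue Ben, Dee, Pia → queue [Kai, Hana, Lou, Yul, Zoe, Ben, Dee, Pia]
Visit Kai; enqueue Omar → queue [Hana, Lou, Yul, Zoe, Ben, Dee, Pia, Omar]
Visit Hana; enqueue Wes → queue [Lou, Yul, Zoe, Ben, Dee, Pia, Omar, Wes]
Visit Lou → queue [Yul, Zoe, Ben, Dee, Pia, Omar, Wes]
Visit Yul; enqueue Mae → queue [Zoe, Ben, Dee, Pia, Omar, Wes, Mae]
Visit Zoe → queue [Ben, Dee, Pia, Omar, Wes, Mae]
Visit Ben; enqueue Fay, Jae, Ada → queue [Dee, Pia, Omar, Wes, Mae, Fay, Jae, Ada]
Visit Dee; enqueue Tao → queue [Pia, Omar, Wes, Mae, Fay, Jae, Ada, Tao]
Visit Pia → queue [Omar, Wes, Mae, Fay, Jae, Ada, Tao]
Visit Omar → queue [Wes, Mae, Fay, Jae, Ada, Tao]
Visit Wes → queue [Mae, Fay, Jae, Ada, Tao]
Visit Mae → queue [Fay, Jae, Ada, Tao]
Visit Fay → queue [Jae, Ada, Tao]
Visit Jae; enqueue Ivy → queue [Ada, Tao, Ivy]
Visit Ada → queue [Tao, Ivy]
Visit Tao → queue [Ivy]
Visit Ivy → queue []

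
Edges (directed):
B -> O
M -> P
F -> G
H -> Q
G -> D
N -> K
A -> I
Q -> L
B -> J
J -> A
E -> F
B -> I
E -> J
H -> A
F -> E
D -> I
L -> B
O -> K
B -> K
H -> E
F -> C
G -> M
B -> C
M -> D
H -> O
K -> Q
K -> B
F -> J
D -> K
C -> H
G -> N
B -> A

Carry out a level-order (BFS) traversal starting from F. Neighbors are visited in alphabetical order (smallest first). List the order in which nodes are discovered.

Visit F; enqueue C, E, G, J → queue [C, E, G, J]
Visit C; enqueue H → queue [E, G, J, H]
Visit E → queue [G, J, H]
Visit G; enqueue D, M, N → queue [J, H, D, M, N]
Visit J; enqueue A → queue [H, D, M, N, A]
Visit H; enqueue O, Q → queue [D, M, N, A, O, Q]
Visit D; enqueue I, K → queue [M, N, A, O, Q, I, K]
Visit M; enqueue P → queue [N, A, O, Q, I, K, P]
Visit N → queue [A, O, Q, I, K, P]
Visit A → queue [O, Q, I, K, P]
Visit O → queue [Q, I, K, P]
Visit Q; enqueue L → queue [I, K, P, L]
Visit I → queue [K, P, L]
Visit K; enqueue B → queue [P, L, B]
Visit P → queue [L, B]
Visit L → queue [B]
Visit B → queue []

F, C, E, G, J, H, D, M, N, A, O, Q, I, K, P, L, B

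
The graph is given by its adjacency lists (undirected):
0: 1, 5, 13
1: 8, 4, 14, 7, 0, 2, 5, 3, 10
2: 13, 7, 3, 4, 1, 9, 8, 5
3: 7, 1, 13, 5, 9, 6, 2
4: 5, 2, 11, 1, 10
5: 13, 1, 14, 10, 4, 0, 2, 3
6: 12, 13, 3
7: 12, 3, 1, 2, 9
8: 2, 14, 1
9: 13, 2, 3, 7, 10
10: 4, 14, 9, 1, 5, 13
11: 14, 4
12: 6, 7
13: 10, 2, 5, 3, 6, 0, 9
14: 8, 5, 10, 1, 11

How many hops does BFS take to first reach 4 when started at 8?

Level 0: 8
Level 1: 1, 2, 14
Level 2: 0, 3, 4, 5, 7, 9, 10, 11, 13
Level 3: 6, 12
4 first appears at level 2.

2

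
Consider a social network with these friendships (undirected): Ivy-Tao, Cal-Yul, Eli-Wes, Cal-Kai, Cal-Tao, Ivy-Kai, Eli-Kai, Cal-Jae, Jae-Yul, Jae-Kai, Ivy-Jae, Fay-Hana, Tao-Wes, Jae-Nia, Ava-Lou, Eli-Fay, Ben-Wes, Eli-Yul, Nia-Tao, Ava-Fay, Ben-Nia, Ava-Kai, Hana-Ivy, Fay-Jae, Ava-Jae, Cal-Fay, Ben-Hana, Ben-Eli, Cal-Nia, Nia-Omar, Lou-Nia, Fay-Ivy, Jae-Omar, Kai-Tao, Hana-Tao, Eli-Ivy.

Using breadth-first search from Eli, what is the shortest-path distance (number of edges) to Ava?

Level 0: Eli
Level 1: Ben, Fay, Ivy, Kai, Wes, Yul
Level 2: Ava, Cal, Hana, Jae, Nia, Tao
Level 3: Lou, Omar
Ava first appears at level 2.

2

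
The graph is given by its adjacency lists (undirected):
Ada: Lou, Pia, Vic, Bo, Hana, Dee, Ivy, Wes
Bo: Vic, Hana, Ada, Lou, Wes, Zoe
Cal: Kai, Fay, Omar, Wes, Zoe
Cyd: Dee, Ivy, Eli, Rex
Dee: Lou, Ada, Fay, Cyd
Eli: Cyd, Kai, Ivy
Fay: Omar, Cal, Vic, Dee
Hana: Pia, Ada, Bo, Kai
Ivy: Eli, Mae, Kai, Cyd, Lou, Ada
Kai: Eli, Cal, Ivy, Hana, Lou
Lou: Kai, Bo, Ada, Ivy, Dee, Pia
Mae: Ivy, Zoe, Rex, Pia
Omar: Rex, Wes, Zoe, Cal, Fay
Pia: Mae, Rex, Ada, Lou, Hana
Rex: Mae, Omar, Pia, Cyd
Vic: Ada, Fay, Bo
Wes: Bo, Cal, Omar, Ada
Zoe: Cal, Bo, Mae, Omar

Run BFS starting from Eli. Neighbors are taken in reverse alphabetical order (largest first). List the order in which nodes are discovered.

Eli → Kai → Ivy → Cyd → Lou → Hana → Cal → Mae → Ada → Rex → Dee → Pia → Bo → Zoe → Wes → Omar → Fay → Vic

Visit Eli; enqueue Kai, Ivy, Cyd → queue [Kai, Ivy, Cyd]
Visit Kai; enqueue Lou, Hana, Cal → queue [Ivy, Cyd, Lou, Hana, Cal]
Visit Ivy; enqueue Mae, Ada → queue [Cyd, Lou, Hana, Cal, Mae, Ada]
Visit Cyd; enqueue Rex, Dee → queue [Lou, Hana, Cal, Mae, Ada, Rex, Dee]
Visit Lou; enqueue Pia, Bo → queue [Hana, Cal, Mae, Ada, Rex, Dee, Pia, Bo]
Visit Hana → queue [Cal, Mae, Ada, Rex, Dee, Pia, Bo]
Visit Cal; enqueue Zoe, Wes, Omar, Fay → queue [Mae, Ada, Rex, Dee, Pia, Bo, Zoe, Wes, Omar, Fay]
Visit Mae → queue [Ada, Rex, Dee, Pia, Bo, Zoe, Wes, Omar, Fay]
Visit Ada; enqueue Vic → queue [Rex, Dee, Pia, Bo, Zoe, Wes, Omar, Fay, Vic]
Visit Rex → queue [Dee, Pia, Bo, Zoe, Wes, Omar, Fay, Vic]
Visit Dee → queue [Pia, Bo, Zoe, Wes, Omar, Fay, Vic]
Visit Pia → queue [Bo, Zoe, Wes, Omar, Fay, Vic]
Visit Bo → queue [Zoe, Wes, Omar, Fay, Vic]
Visit Zoe → queue [Wes, Omar, Fay, Vic]
Visit Wes → queue [Omar, Fay, Vic]
Visit Omar → queue [Fay, Vic]
Visit Fay → queue [Vic]
Visit Vic → queue []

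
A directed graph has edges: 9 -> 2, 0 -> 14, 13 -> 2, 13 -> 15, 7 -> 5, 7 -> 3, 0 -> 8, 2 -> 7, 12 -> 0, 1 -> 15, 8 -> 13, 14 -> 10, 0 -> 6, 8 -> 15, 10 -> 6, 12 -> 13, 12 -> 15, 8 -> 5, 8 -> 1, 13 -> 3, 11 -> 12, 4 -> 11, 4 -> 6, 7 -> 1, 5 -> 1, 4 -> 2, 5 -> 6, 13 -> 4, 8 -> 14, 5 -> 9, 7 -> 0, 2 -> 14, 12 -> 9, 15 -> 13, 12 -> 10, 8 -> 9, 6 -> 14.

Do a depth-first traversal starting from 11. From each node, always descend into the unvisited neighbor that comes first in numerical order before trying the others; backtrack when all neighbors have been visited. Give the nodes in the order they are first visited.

Visit 11
11 → 12
12 → 0
0 → 6
6 → 14
14 → 10
0 → 8
8 → 1
1 → 15
15 → 13
13 → 2
2 → 7
7 → 3
7 → 5
5 → 9
13 → 4

11 -> 12 -> 0 -> 6 -> 14 -> 10 -> 8 -> 1 -> 15 -> 13 -> 2 -> 7 -> 3 -> 5 -> 9 -> 4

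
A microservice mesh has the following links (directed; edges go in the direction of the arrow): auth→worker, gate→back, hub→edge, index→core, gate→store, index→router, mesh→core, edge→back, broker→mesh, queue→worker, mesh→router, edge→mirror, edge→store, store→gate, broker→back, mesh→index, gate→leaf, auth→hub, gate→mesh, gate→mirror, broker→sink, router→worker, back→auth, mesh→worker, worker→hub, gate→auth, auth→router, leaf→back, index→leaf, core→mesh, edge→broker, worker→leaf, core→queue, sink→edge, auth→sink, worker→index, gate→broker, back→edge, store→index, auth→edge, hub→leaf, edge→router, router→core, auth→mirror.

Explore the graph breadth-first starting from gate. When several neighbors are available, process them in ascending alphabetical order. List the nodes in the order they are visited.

gate, auth, back, broker, leaf, mesh, mirror, store, edge, hub, router, sink, worker, core, index, queue

Visit gate; enqueue auth, back, broker, leaf, mesh, mirror, store → queue [auth, back, broker, leaf, mesh, mirror, store]
Visit auth; enqueue edge, hub, router, sink, worker → queue [back, broker, leaf, mesh, mirror, store, edge, hub, router, sink, worker]
Visit back → queue [broker, leaf, mesh, mirror, store, edge, hub, router, sink, worker]
Visit broker → queue [leaf, mesh, mirror, store, edge, hub, router, sink, worker]
Visit leaf → queue [mesh, mirror, store, edge, hub, router, sink, worker]
Visit mesh; enqueue core, index → queue [mirror, store, edge, hub, router, sink, worker, core, index]
Visit mirror → queue [store, edge, hub, router, sink, worker, core, index]
Visit store → queue [edge, hub, router, sink, worker, core, index]
Visit edge → queue [hub, router, sink, worker, core, index]
Visit hub → queue [router, sink, worker, core, index]
Visit router → queue [sink, worker, core, index]
Visit sink → queue [worker, core, index]
Visit worker → queue [core, index]
Visit core; enqueue queue → queue [index, queue]
Visit index → queue [queue]
Visit queue → queue []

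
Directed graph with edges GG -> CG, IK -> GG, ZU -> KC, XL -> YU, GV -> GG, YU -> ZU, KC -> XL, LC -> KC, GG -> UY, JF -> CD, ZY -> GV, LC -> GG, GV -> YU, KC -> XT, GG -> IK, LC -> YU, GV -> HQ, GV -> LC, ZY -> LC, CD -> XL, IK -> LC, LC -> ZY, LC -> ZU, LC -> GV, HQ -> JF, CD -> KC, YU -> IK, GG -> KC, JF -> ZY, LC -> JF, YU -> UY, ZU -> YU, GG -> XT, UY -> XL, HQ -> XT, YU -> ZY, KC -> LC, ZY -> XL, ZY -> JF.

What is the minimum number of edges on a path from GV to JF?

2

Level 0: GV
Level 1: GG, HQ, LC, YU
Level 2: CG, IK, JF, KC, UY, XT, ZU, ZY
Level 3: CD, XL
JF first appears at level 2.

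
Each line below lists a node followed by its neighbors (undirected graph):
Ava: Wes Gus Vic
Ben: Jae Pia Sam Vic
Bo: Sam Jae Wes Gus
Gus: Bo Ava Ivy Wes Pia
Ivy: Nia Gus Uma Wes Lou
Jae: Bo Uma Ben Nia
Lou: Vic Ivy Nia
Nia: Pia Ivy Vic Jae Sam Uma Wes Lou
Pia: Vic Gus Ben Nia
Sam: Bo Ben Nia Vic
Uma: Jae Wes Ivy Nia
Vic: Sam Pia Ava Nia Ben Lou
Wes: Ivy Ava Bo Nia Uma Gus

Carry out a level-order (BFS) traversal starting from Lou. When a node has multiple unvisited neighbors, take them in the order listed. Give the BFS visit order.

Visit Lou; enqueue Vic, Ivy, Nia → queue [Vic, Ivy, Nia]
Visit Vic; enqueue Sam, Pia, Ava, Ben → queue [Ivy, Nia, Sam, Pia, Ava, Ben]
Visit Ivy; enqueue Gus, Uma, Wes → queue [Nia, Sam, Pia, Ava, Ben, Gus, Uma, Wes]
Visit Nia; enqueue Jae → queue [Sam, Pia, Ava, Ben, Gus, Uma, Wes, Jae]
Visit Sam; enqueue Bo → queue [Pia, Ava, Ben, Gus, Uma, Wes, Jae, Bo]
Visit Pia → queue [Ava, Ben, Gus, Uma, Wes, Jae, Bo]
Visit Ava → queue [Ben, Gus, Uma, Wes, Jae, Bo]
Visit Ben → queue [Gus, Uma, Wes, Jae, Bo]
Visit Gus → queue [Uma, Wes, Jae, Bo]
Visit Uma → queue [Wes, Jae, Bo]
Visit Wes → queue [Jae, Bo]
Visit Jae → queue [Bo]
Visit Bo → queue []

Lou, Vic, Ivy, Nia, Sam, Pia, Ava, Ben, Gus, Uma, Wes, Jae, Bo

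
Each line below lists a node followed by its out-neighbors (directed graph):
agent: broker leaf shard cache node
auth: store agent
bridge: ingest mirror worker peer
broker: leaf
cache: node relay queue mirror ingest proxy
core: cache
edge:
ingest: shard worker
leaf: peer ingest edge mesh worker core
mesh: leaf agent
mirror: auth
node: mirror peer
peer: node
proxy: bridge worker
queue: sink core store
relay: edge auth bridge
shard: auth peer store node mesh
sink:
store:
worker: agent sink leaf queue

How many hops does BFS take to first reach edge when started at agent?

2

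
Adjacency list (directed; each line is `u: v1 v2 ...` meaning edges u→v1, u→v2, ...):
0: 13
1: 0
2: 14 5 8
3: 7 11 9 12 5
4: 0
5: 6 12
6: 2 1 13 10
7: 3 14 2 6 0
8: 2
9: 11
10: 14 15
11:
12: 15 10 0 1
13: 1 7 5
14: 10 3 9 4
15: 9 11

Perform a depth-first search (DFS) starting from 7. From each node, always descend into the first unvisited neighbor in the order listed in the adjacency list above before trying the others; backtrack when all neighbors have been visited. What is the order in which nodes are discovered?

7 -> 3 -> 11 -> 9 -> 12 -> 15 -> 10 -> 14 -> 4 -> 0 -> 13 -> 1 -> 5 -> 6 -> 2 -> 8

Visit 7
7 → 3
3 → 11
3 → 9
3 → 12
12 → 15
12 → 10
10 → 14
14 → 4
4 → 0
0 → 13
13 → 1
13 → 5
5 → 6
6 → 2
2 → 8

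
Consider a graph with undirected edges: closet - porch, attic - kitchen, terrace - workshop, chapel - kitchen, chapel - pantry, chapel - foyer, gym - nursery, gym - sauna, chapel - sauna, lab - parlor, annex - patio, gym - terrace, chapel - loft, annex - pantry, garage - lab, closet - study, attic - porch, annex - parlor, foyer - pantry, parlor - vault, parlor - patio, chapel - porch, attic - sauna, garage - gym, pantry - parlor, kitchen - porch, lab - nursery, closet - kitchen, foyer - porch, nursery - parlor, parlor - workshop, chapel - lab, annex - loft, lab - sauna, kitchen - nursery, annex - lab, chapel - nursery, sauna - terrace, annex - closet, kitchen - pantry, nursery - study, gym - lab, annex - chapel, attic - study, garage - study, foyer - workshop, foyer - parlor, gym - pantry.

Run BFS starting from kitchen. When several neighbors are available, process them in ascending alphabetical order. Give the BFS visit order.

kitchen, attic, chapel, closet, nursery, pantry, porch, sauna, study, annex, foyer, lab, loft, gym, parlor, terrace, garage, patio, workshop, vault

Visit kitchen; enqueue attic, chapel, closet, nursery, pantry, porch → queue [attic, chapel, closet, nursery, pantry, porch]
Visit attic; enqueue sauna, study → queue [chapel, closet, nursery, pantry, porch, sauna, study]
Visit chapel; enqueue annex, foyer, lab, loft → queue [closet, nursery, pantry, porch, sauna, study, annex, foyer, lab, loft]
Visit closet → queue [nursery, pantry, porch, sauna, study, annex, foyer, lab, loft]
Visit nursery; enqueue gym, parlor → queue [pantry, porch, sauna, study, annex, foyer, lab, loft, gym, parlor]
Visit pantry → queue [porch, sauna, study, annex, foyer, lab, loft, gym, parlor]
Visit porch → queue [sauna, study, annex, foyer, lab, loft, gym, parlor]
Visit sauna; enqueue terrace → queue [study, annex, foyer, lab, loft, gym, parlor, terrace]
Visit study; enqueue garage → queue [annex, foyer, lab, loft, gym, parlor, terrace, garage]
Visit annex; enqueue patio → queue [foyer, lab, loft, gym, parlor, terrace, garage, patio]
Visit foyer; enqueue workshop → queue [lab, loft, gym, parlor, terrace, garage, patio, workshop]
Visit lab → queue [loft, gym, parlor, terrace, garage, patio, workshop]
Visit loft → queue [gym, parlor, terrace, garage, patio, workshop]
Visit gym → queue [parlor, terrace, garage, patio, workshop]
Visit parlor; enqueue vault → queue [terrace, garage, patio, workshop, vault]
Visit terrace → queue [garage, patio, workshop, vault]
Visit garage → queue [patio, workshop, vault]
Visit patio → queue [workshop, vault]
Visit workshop → queue [vault]
Visit vault → queue []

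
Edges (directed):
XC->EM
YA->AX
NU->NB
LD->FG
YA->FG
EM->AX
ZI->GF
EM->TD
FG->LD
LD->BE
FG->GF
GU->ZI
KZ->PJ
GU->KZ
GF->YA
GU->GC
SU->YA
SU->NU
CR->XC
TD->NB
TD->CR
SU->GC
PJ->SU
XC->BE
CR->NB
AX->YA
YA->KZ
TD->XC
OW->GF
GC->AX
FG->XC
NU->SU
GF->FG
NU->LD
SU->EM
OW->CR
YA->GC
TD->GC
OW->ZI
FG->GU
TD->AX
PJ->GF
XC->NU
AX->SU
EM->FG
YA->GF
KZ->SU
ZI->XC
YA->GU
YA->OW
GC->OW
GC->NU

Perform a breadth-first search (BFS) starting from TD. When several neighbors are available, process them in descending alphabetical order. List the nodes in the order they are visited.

TD, XC, NB, GC, CR, AX, NU, EM, BE, OW, YA, SU, LD, FG, ZI, GF, KZ, GU, PJ

Visit TD; enqueue XC, NB, GC, CR, AX → queue [XC, NB, GC, CR, AX]
Visit XC; enqueue NU, EM, BE → queue [NB, GC, CR, AX, NU, EM, BE]
Visit NB → queue [GC, CR, AX, NU, EM, BE]
Visit GC; enqueue OW → queue [CR, AX, NU, EM, BE, OW]
Visit CR → queue [AX, NU, EM, BE, OW]
Visit AX; enqueue YA, SU → queue [NU, EM, BE, OW, YA, SU]
Visit NU; enqueue LD → queue [EM, BE, OW, YA, SU, LD]
Visit EM; enqueue FG → queue [BE, OW, YA, SU, LD, FG]
Visit BE → queue [OW, YA, SU, LD, FG]
Visit OW; enqueue ZI, GF → queue [YA, SU, LD, FG, ZI, GF]
Visit YA; enqueue KZ, GU → queue [SU, LD, FG, ZI, GF, KZ, GU]
Visit SU → queue [LD, FG, ZI, GF, KZ, GU]
Visit LD → queue [FG, ZI, GF, KZ, GU]
Visit FG → queue [ZI, GF, KZ, GU]
Visit ZI → queue [GF, KZ, GU]
Visit GF → queue [KZ, GU]
Visit KZ; enqueue PJ → queue [GU, PJ]
Visit GU → queue [PJ]
Visit PJ → queue []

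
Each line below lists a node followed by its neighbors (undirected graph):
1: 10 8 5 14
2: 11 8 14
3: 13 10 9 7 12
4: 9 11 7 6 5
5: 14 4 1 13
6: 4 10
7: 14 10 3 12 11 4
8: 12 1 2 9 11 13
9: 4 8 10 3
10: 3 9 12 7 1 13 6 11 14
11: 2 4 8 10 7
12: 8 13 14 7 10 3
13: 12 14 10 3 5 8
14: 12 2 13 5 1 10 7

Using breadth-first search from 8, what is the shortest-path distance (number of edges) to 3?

2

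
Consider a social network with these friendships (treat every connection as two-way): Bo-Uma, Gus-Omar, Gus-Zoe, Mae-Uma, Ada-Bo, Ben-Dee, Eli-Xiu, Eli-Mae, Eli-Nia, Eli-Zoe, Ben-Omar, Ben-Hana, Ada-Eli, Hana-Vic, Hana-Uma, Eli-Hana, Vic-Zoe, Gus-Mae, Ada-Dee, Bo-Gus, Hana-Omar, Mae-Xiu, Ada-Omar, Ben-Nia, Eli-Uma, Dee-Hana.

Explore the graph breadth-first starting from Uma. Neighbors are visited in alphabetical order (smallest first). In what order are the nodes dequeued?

Uma -> Bo -> Eli -> Hana -> Mae -> Ada -> Gus -> Nia -> Xiu -> Zoe -> Ben -> Dee -> Omar -> Vic

Visit Uma; enqueue Bo, Eli, Hana, Mae → queue [Bo, Eli, Hana, Mae]
Visit Bo; enqueue Ada, Gus → queue [Eli, Hana, Mae, Ada, Gus]
Visit Eli; enqueue Nia, Xiu, Zoe → queue [Hana, Mae, Ada, Gus, Nia, Xiu, Zoe]
Visit Hana; enqueue Ben, Dee, Omar, Vic → queue [Mae, Ada, Gus, Nia, Xiu, Zoe, Ben, Dee, Omar, Vic]
Visit Mae → queue [Ada, Gus, Nia, Xiu, Zoe, Ben, Dee, Omar, Vic]
Visit Ada → queue [Gus, Nia, Xiu, Zoe, Ben, Dee, Omar, Vic]
Visit Gus → queue [Nia, Xiu, Zoe, Ben, Dee, Omar, Vic]
Visit Nia → queue [Xiu, Zoe, Ben, Dee, Omar, Vic]
Visit Xiu → queue [Zoe, Ben, Dee, Omar, Vic]
Visit Zoe → queue [Ben, Dee, Omar, Vic]
Visit Ben → queue [Dee, Omar, Vic]
Visit Dee → queue [Omar, Vic]
Visit Omar → queue [Vic]
Visit Vic → queue []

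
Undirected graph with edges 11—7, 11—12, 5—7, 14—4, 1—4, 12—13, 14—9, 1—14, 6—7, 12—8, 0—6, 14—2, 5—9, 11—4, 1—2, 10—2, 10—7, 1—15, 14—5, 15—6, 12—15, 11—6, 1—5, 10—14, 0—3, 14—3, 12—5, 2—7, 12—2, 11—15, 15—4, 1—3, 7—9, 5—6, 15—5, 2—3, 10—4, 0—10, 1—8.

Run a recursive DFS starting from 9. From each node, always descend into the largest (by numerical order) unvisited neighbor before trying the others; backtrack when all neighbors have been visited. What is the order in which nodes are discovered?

9 → 14 → 10 → 7 → 11 → 15 → 12 → 13 → 8 → 1 → 5 → 6 → 0 → 3 → 2 → 4

Visit 9
9 → 14
14 → 10
10 → 7
7 → 11
11 → 15
15 → 12
12 → 13
12 → 8
8 → 1
1 → 5
5 → 6
6 → 0
0 → 3
3 → 2
1 → 4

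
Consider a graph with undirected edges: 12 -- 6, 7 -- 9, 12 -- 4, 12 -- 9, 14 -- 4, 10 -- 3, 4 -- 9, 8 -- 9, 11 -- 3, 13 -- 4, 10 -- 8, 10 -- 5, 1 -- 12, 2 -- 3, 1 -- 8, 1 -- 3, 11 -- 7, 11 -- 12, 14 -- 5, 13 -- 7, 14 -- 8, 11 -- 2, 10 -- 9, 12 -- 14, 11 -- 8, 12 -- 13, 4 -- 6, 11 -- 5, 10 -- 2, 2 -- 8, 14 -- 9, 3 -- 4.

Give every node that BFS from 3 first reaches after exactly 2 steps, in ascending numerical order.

5, 6, 7, 8, 9, 12, 13, 14

Level 0: 3
Level 1: 1, 2, 4, 10, 11
Level 2: 5, 6, 7, 8, 9, 12, 13, 14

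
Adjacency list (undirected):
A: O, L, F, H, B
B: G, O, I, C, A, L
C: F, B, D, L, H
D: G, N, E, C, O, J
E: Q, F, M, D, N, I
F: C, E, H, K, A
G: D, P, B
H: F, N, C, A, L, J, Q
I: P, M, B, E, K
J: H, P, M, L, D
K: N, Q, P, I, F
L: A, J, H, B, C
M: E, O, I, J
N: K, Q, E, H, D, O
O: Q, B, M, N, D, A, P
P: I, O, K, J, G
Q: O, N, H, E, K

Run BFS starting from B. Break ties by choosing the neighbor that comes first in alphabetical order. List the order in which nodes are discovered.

Visit B; enqueue A, C, G, I, L, O → queue [A, C, G, I, L, O]
Visit A; enqueue F, H → queue [C, G, I, L, O, F, H]
Visit C; enqueue D → queue [G, I, L, O, F, H, D]
Visit G; enqueue P → queue [I, L, O, F, H, D, P]
Visit I; enqueue E, K, M → queue [L, O, F, H, D, P, E, K, M]
Visit L; enqueue J → queue [O, F, H, D, P, E, K, M, J]
Visit O; enqueue N, Q → queue [F, H, D, P, E, K, M, J, N, Q]
Visit F → queue [H, D, P, E, K, M, J, N, Q]
Visit H → queue [D, P, E, K, M, J, N, Q]
Visit D → queue [P, E, K, M, J, N, Q]
Visit P → queue [E, K, M, J, N, Q]
Visit E → queue [K, M, J, N, Q]
Visit K → queue [M, J, N, Q]
Visit M → queue [J, N, Q]
Visit J → queue [N, Q]
Visit N → queue [Q]
Visit Q → queue []

B A C G I L O F H D P E K M J N Q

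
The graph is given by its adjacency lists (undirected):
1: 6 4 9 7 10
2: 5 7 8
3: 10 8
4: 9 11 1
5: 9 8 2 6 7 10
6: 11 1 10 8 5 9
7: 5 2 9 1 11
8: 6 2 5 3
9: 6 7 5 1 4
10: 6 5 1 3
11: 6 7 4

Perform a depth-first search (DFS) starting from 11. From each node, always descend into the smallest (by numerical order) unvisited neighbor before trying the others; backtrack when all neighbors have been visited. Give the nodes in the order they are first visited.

Visit 11
11 → 4
4 → 1
1 → 6
6 → 5
5 → 2
2 → 7
7 → 9
2 → 8
8 → 3
3 → 10

11 -> 4 -> 1 -> 6 -> 5 -> 2 -> 7 -> 9 -> 8 -> 3 -> 10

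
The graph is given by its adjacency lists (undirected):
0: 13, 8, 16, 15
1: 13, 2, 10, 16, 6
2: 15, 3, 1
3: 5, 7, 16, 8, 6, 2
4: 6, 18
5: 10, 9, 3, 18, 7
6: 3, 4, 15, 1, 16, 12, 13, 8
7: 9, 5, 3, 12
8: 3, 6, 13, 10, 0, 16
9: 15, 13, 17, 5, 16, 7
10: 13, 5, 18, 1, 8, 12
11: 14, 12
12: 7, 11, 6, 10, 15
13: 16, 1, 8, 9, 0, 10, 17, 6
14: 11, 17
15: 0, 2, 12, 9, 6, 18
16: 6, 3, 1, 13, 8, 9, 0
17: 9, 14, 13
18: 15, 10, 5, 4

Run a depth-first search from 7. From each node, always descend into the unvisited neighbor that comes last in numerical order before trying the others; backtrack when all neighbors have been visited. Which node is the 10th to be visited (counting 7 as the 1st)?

Visit 7
7 → 12
12 → 15
15 → 18
18 → 10
10 → 13
13 → 17
17 → 14
14 → 11
17 → 9
9 → 16
16 → 8
8 → 6
6 → 4
6 → 3
3 → 5
3 → 2
2 → 1
8 → 0

Visit order: 7, 12, 15, 18, 10, 13, 17, 14, 11, 9, 16, 8, 6, 4, 3, 5, 2, 1, 0

9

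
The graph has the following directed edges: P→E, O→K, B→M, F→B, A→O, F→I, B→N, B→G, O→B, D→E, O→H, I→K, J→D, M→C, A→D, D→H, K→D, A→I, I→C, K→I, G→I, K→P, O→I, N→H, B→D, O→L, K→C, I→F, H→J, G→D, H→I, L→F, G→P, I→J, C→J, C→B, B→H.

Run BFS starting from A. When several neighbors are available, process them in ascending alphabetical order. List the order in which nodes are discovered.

A -> D -> I -> O -> E -> H -> C -> F -> J -> K -> B -> L -> P -> G -> M -> N

Visit A; enqueue D, I, O → queue [D, I, O]
Visit D; enqueue E, H → queue [I, O, E, H]
Visit I; enqueue C, F, J, K → queue [O, E, H, C, F, J, K]
Visit O; enqueue B, L → queue [E, H, C, F, J, K, B, L]
Visit E → queue [H, C, F, J, K, B, L]
Visit H → queue [C, F, J, K, B, L]
Visit C → queue [F, J, K, B, L]
Visit F → queue [J, K, B, L]
Visit J → queue [K, B, L]
Visit K; enqueue P → queue [B, L, P]
Visit B; enqueue G, M, N → queue [L, P, G, M, N]
Visit L → queue [P, G, M, N]
Visit P → queue [G, M, N]
Visit G → queue [M, N]
Visit M → queue [N]
Visit N → queue []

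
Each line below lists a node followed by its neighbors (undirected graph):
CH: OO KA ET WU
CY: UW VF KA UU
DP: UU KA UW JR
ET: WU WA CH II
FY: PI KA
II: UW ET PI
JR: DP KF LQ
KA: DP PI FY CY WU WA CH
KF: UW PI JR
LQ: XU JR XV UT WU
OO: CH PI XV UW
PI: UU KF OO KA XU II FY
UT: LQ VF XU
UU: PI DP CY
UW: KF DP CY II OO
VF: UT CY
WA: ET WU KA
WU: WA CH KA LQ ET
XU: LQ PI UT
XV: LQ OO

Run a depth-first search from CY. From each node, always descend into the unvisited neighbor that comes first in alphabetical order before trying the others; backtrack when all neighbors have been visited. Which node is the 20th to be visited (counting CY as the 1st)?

WA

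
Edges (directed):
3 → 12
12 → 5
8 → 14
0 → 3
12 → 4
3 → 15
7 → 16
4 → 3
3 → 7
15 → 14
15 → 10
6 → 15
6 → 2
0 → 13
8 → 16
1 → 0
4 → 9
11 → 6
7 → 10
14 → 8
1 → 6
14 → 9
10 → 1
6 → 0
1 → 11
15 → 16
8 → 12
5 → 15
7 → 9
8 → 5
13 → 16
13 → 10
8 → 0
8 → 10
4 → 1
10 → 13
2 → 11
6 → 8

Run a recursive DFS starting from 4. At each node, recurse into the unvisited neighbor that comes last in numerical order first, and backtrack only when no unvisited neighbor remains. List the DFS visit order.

4 → 9 → 3 → 15 → 16 → 14 → 8 → 12 → 5 → 10 → 13 → 1 → 11 → 6 → 2 → 0 → 7

Visit 4
4 → 9
4 → 3
3 → 15
15 → 16
15 → 14
14 → 8
8 → 12
12 → 5
8 → 10
10 → 13
10 → 1
1 → 11
11 → 6
6 → 2
6 → 0
3 → 7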